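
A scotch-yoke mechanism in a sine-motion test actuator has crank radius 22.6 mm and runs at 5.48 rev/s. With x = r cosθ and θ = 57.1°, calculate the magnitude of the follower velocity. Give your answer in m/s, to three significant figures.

ω = 34.43 rad/s (from 5.48 rev/s).
x = r cosθ ⇒ ẋ = −rω sinθ.
|v| = rω|sinθ| = 0.0226·34.43·|sin 57.1°| = 0.65336 m/s.

0.653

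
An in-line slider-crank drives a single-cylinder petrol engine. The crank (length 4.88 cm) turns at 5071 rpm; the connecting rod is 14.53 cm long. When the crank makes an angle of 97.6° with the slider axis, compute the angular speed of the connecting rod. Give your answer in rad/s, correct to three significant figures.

ω = 531 rad/s (converted from 5071 rpm).
The rod makes angle φ with the slider axis where L sinφ = r sinθ; differentiating, L cosφ·φ̇ = r ω cosθ.
L cosφ = √(L² − r² sin²θ) = 0.13701 m.
|ω_rod| = r ω |cosθ| / √(L² − r² sin²θ) = 0.0488·531·0.13226/0.13701 = 25.015 rad/s.

25.0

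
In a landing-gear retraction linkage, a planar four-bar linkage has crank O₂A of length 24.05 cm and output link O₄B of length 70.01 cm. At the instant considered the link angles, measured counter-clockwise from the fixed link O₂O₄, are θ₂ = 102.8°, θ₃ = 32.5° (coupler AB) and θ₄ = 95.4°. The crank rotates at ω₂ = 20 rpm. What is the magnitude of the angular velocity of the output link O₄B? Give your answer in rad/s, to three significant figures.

0.761

ω₂ = 2.094 rad/s (from 20 rpm).
Differentiating the loop-closure r₂e^{iθ₂}+r₃e^{iθ₃}=r₁+r₄e^{iθ₄} gives r₂ω₂e^{iθ₂}+r₃ω₃e^{iθ₃}=r₄ω₄e^{iθ₄}.
Eliminating the other unknown: ω₄ = r₂ω₂ sin(θ₂−θ₃) / [r₄ sin(θ₄−θ₃)].
Numerator sine = +0.94147; denominator sine = +0.89021.
Result = 0.2405·2.094·(+0.94147) / (0.7001·(+0.89021)) = +0.7609 rad/s; magnitude 0.7609 rad/s.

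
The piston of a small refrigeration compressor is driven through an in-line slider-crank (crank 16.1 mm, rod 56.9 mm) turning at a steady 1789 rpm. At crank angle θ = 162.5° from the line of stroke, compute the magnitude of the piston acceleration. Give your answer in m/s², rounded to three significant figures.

406

ω = 2π·1789/60 = 187.3 rad/s
x(θ) = r cosθ + √(L² − r² sin²θ); with ω constant, a = ω²·d²x/dθ².
d²x/dθ² = −r cosθ − r²(cos2θ)/√u − r⁴ sin²2θ/(4u^{3/2}),  u = L² − r² sin²θ = 0.00321417 m².
Substituting r = 0.0161 m, L = 0.0569 m, θ = 162.5°: d²x/dθ² = +0.011579 m.
a = ω²·d²x/dθ² = (187.3)²·(+0.011579) = +406.4 m/s²;  |a| = 406.4 m/s².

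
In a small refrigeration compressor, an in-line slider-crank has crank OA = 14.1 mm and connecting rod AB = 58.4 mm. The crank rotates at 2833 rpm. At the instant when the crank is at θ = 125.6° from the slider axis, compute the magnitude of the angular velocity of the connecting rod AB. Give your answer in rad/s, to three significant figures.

42.5

ω = 296.7 rad/s (converted from 2833 rpm).
The rod makes angle φ with the slider axis where L sinφ = r sinθ; differentiating, L cosφ·φ̇ = r ω cosθ.
L cosφ = √(L² − r² sin²θ) = 0.057264 m.
|ω_rod| = r ω |cosθ| / √(L² − r² sin²θ) = 0.0141·296.7·0.58212/0.057264 = 42.524 rad/s.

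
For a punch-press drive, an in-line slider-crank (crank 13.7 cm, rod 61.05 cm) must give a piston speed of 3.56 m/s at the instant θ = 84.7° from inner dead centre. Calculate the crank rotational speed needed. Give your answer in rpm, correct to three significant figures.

244

For an in-line slider-crank, |v_piston| = rω|sinθ|·[1 + r cosθ/√(L² − r² sin²θ)].
With r = 0.137 m, L = 0.6105 m, θ = 84.7°: the bracketed kinematic factor |dx/dθ| = 0.13932 m.
ω = v/|dx/dθ| = 3.56/0.13932 = 25.554 rad/s.
N = 60ω/(2π) = 244.02 rpm.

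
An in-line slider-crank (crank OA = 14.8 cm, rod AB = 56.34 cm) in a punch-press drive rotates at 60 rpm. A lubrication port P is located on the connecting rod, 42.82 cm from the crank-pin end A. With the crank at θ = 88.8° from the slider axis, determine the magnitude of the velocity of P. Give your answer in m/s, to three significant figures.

ω = 6.283 rad/s.  Crank-pin speed |V_A| = rω = 0.92991 m/s, perpendicular to OA.
Rod angle: sinφ = −(r/L) sinθ ⇒ φ = -15.226°; ω_rod = −rω cosθ/√(L²−r²sin²θ) = -0.035824 rad/s.
V_P = V_A + ω_rod × AP, with AP = 0.4282 m along the rod.
Components: V_Px = −rω sinθ − a·ω_rod·sinφ = -0.93374 m/s;  V_Py = rω cosθ + a·ω_rod·cosφ = +0.0046733 m/s.
|V_P| = √(V_Px² + V_Py²) = 0.93375 m/s.

0.934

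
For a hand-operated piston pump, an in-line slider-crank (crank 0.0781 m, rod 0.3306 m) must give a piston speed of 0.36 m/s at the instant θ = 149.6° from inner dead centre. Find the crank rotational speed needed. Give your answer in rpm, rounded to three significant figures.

109

For an in-line slider-crank, |v_piston| = rω|sinθ|·[1 + r cosθ/√(L² − r² sin²θ)].
With r = 0.0781 m, L = 0.3306 m, θ = 149.6°: the bracketed kinematic factor |dx/dθ| = 0.03141 m.
ω = v/|dx/dθ| = 0.36/0.03141 = 11.461 rad/s.
N = 60ω/(2π) = 109.45 rpm.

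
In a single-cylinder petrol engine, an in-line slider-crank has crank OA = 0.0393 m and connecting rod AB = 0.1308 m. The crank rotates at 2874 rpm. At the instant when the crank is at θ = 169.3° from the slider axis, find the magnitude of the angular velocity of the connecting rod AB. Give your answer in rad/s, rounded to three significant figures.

89.0

ω = 301 rad/s (converted from 2874 rpm).
The rod makes angle φ with the slider axis where L sinφ = r sinθ; differentiating, L cosφ·φ̇ = r ω cosθ.
L cosφ = √(L² − r² sin²θ) = 0.1306 m.
|ω_rod| = r ω |cosθ| / √(L² − r² sin²θ) = 0.0393·301·0.98261/0.1306 = 88.994 rad/s.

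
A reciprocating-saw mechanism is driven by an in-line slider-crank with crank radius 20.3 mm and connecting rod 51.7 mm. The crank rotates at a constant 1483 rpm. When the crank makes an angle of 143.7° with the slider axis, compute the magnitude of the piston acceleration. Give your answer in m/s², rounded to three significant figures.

ω = 2π·1483/60 = 155.3 rad/s
x(θ) = r cosθ + √(L² − r² sin²θ); with ω constant, a = ω²·d²x/dθ².
d²x/dθ² = −r cosθ − r²(cos2θ)/√u − r⁴ sin²2θ/(4u^{3/2}),  u = L² − r² sin²θ = 0.00252846 m².
Substituting r = 0.0203 m, L = 0.0517 m, θ = 143.7°: d²x/dθ² = +0.013606 m.
a = ω²·d²x/dθ² = (155.3)²·(+0.013606) = +328.14 m/s²;  |a| = 328.14 m/s².

328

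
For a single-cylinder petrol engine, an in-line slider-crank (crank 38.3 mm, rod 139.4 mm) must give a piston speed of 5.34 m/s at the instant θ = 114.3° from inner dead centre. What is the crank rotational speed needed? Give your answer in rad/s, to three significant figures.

173

For an in-line slider-crank, |v_piston| = rω|sinθ|·[1 + r cosθ/√(L² − r² sin²θ)].
With r = 0.0383 m, L = 0.1394 m, θ = 114.3°: the bracketed kinematic factor |dx/dθ| = 0.03083 m.
ω = v/|dx/dθ| = 5.34/0.03083 = 173.21 rad/s.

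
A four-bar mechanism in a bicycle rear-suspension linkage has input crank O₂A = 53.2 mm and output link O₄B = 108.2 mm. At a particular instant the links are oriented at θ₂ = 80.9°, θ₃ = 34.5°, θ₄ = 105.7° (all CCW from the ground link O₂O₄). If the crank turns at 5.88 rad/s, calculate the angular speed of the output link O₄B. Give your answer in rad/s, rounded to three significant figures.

2.21

ω₂ = 5.88 rad/s
Differentiating the loop-closure r₂e^{iθ₂}+r₃e^{iθ₃}=r₁+r₄e^{iθ₄} gives r₂ω₂e^{iθ₂}+r₃ω₃e^{iθ₃}=r₄ω₄e^{iθ₄}.
Eliminating the other unknown: ω₄ = r₂ω₂ sin(θ₂−θ₃) / [r₄ sin(θ₄−θ₃)].
Numerator sine = +0.72417; denominator sine = +0.94665.
Result = 0.0532·5.88·(+0.72417) / (0.1082·(+0.94665)) = +2.2116 rad/s; magnitude 2.2116 rad/s.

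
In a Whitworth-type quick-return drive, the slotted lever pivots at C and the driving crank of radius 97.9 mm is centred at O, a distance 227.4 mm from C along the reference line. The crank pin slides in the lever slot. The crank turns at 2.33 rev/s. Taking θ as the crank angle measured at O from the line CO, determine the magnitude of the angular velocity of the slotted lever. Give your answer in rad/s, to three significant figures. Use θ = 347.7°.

ω = 14.64 rad/s (from 2.33 rev/s).
Crank pin A relative to C: A = (d + r cosθ, r sinθ); lever angle φ = atan2(r sinθ, d + r cosθ).
Differentiating tanφ: φ̇ = rω(d cosθ + r)/(d² + r² + 2dr cosθ).
d² + r² + 2dr cosθ = |CA|² = 0.104798 m²;  d cosθ + r = +0.32008 m.
|ω_lever| = |0.0979·14.64·+0.32008| / 0.104798 = 4.3775 rad/s.

4.38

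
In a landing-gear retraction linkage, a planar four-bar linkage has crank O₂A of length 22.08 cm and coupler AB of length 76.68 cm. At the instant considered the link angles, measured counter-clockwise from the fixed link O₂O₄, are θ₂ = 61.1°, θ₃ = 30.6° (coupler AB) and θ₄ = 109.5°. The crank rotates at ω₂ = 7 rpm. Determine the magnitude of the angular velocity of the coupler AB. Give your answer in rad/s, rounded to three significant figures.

0.161

ω₂ = 0.733 rad/s (from 7 rpm).
Differentiating the loop-closure r₂e^{iθ₂}+r₃e^{iθ₃}=r₁+r₄e^{iθ₄} gives r₂ω₂e^{iθ₂}+r₃ω₃e^{iθ₃}=r₄ω₄e^{iθ₄}.
Eliminating the other unknown: ω₃ = r₂ω₂ sin(θ₄−θ₂) / [r₃ sin(θ₃−θ₄)].
Numerator sine = +0.74780; denominator sine = -0.98129.
Result = 0.2208·0.733·(+0.74780) / (0.7668·(-0.98129)) = -0.16085 rad/s; magnitude 0.16085 rad/s.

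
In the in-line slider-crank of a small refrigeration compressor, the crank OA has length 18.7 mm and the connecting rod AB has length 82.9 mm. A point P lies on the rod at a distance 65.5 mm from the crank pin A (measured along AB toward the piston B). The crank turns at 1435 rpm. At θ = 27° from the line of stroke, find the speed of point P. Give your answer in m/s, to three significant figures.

1.57

ω = 150.3 rad/s.  Crank-pin speed |V_A| = rω = 2.8101 m/s, perpendicular to OA.
Rod angle: sinφ = −(r/L) sinθ ⇒ φ = -5.878°; ω_rod = −rω cosθ/√(L²−r²sin²θ) = -30.363 rad/s.
V_P = V_A + ω_rod × AP, with AP = 0.0655 m along the rod.
Components: V_Px = −rω sinθ − a·ω_rod·sinφ = -1.4794 m/s;  V_Py = rω cosθ + a·ω_rod·cosφ = +0.52553 m/s.
|V_P| = √(V_Px² + V_Py²) = 1.57 m/s.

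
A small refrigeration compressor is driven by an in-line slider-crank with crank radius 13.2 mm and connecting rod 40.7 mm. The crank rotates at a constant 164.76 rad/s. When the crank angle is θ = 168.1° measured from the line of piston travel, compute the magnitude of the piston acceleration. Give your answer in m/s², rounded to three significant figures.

244

ω = 164.8 rad/s
x(θ) = r cosθ + √(L² − r² sin²θ); with ω constant, a = ω²·d²x/dθ².
d²x/dθ² = −r cosθ − r²(cos2θ)/√u − r⁴ sin²2θ/(4u^{3/2}),  u = L² − r² sin²θ = 0.00164908 m².
Substituting r = 0.0132 m, L = 0.0407 m, θ = 168.1°: d²x/dθ² = +0.0089721 m.
a = ω²·d²x/dθ² = (164.8)²·(+0.0089721) = +243.55 m/s²;  |a| = 243.55 m/s².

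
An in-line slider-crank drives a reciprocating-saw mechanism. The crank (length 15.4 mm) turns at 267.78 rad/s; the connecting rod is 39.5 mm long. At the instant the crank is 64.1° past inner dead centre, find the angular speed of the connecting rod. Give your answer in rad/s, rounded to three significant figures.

48.7

ω = 267.8 rad/s
The rod makes angle φ with the slider axis where L sinφ = r sinθ; differentiating, L cosφ·φ̇ = r ω cosθ.
L cosφ = √(L² − r² sin²θ) = 0.036991 m.
|ω_rod| = r ω |cosθ| / √(L² − r² sin²θ) = 0.0154·267.8·0.43680/0.036991 = 48.695 rad/s.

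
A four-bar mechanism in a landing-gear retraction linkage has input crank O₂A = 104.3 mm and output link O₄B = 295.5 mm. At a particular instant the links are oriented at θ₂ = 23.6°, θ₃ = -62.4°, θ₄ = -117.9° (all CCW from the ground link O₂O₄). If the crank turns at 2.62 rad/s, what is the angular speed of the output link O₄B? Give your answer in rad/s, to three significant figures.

ω₂ = 2.62 rad/s
Differentiating the loop-closure r₂e^{iθ₂}+r₃e^{iθ₃}=r₁+r₄e^{iθ₄} gives r₂ω₂e^{iθ₂}+r₃ω₃e^{iθ₃}=r₄ω₄e^{iθ₄}.
Eliminating the other unknown: ω₄ = r₂ω₂ sin(θ₂−θ₃) / [r₄ sin(θ₄−θ₃)].
Numerator sine = +0.99756; denominator sine = -0.82413.
Result = 0.1043·2.62·(+0.99756) / (0.2955·(-0.82413)) = -1.1194 rad/s; magnitude 1.1194 rad/s.

1.12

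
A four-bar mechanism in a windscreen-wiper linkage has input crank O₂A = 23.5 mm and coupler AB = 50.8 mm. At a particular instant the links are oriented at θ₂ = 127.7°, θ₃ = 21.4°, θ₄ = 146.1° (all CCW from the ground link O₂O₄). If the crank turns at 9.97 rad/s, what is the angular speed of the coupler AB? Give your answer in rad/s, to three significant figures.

1.77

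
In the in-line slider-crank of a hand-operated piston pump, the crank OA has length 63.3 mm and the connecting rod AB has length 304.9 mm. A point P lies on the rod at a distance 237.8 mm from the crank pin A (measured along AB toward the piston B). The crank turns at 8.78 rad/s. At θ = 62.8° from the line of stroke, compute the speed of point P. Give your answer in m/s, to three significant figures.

ω = 8.78 rad/s.  Crank-pin speed |V_A| = rω = 0.55577 m/s, perpendicular to OA.
Rod angle: sinφ = −(r/L) sinθ ⇒ φ = -10.641°; ω_rod = −rω cosθ/√(L²−r²sin²θ) = -0.84778 rad/s.
V_P = V_A + ω_rod × AP, with AP = 0.2378 m along the rod.
Components: V_Px = −rω sinθ − a·ω_rod·sinφ = -0.53154 m/s;  V_Py = rω cosθ + a·ω_rod·cosφ = +0.055908 m/s.
|V_P| = √(V_Px² + V_Py²) = 0.53447 m/s.

0.534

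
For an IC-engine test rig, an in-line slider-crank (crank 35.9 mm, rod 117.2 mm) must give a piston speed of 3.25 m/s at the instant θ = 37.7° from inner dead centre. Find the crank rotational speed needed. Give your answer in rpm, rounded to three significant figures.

For an in-line slider-crank, |v_piston| = rω|sinθ|·[1 + r cosθ/√(L² − r² sin²θ)].
With r = 0.0359 m, L = 0.1172 m, θ = 37.7°: the bracketed kinematic factor |dx/dθ| = 0.02737 m.
ω = v/|dx/dθ| = 3.25/0.02737 = 118.74 rad/s.
N = 60ω/(2π) = 1133.9 rpm.

1130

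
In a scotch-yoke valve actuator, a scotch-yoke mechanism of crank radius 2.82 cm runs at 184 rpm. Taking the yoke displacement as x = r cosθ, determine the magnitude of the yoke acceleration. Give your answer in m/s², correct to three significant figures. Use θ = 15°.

ω = 19.27 rad/s (from 184 rpm).
x = r cosθ ⇒ ẍ = −rω² cosθ (ω constant).
|a| = rω²|cosθ| = 0.0282·(19.27)²·|cos 15°| = 10.113 m/s².

10.1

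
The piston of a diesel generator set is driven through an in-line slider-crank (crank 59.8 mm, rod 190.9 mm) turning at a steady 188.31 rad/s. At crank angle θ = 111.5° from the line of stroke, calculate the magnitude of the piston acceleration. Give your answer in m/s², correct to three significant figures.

ω = 188.3 rad/s
x(θ) = r cosθ + √(L² − r² sin²θ); with ω constant, a = ω²·d²x/dθ².
d²x/dθ² = −r cosθ − r²(cos2θ)/√u − r⁴ sin²2θ/(4u^{3/2}),  u = L² − r² sin²θ = 0.0333471 m².
Substituting r = 0.0598 m, L = 0.1909 m, θ = 111.5°: d²x/dθ² = +0.035994 m.
a = ω²·d²x/dθ² = (188.3)²·(+0.035994) = +1276.4 m/s²;  |a| = 1276.4 m/s².

1280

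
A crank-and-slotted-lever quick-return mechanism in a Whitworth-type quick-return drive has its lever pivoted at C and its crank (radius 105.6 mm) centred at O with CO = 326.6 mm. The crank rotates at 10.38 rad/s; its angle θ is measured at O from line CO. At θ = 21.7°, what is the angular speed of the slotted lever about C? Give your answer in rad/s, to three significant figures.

2.46

ω = 10.38 rad/s
Crank pin A relative to C: A = (d + r cosθ, r sinθ); lever angle φ = atan2(r sinθ, d + r cosθ).
Differentiating tanφ: φ̇ = rω(d cosθ + r)/(d² + r² + 2dr cosθ).
d² + r² + 2dr cosθ = |CA|² = 0.181909 m²;  d cosθ + r = +0.40905 m.
|ω_lever| = |0.1056·10.38·+0.40905| / 0.181909 = 2.4648 rad/s.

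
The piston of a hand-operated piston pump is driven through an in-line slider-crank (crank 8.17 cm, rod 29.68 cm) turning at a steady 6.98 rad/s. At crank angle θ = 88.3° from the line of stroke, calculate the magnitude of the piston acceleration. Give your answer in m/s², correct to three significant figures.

1.02

ω = 6.98 rad/s
x(θ) = r cosθ + √(L² − r² sin²θ); with ω constant, a = ω²·d²x/dθ².
d²x/dθ² = −r cosθ − r²(cos2θ)/√u − r⁴ sin²2θ/(4u^{3/2}),  u = L² − r² sin²θ = 0.0814212 m².
Substituting r = 0.0817 m, L = 0.2968 m, θ = 88.3°: d²x/dθ² = +0.020926 m.
a = ω²·d²x/dθ² = (6.98)²·(+0.020926) = +1.0195 m/s²;  |a| = 1.0195 m/s².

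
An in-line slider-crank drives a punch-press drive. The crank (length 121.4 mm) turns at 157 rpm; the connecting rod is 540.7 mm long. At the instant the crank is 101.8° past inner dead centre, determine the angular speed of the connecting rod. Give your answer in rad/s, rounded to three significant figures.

0.774

ω = 16.44 rad/s (converted from 157 rpm).
The rod makes angle φ with the slider axis where L sinφ = r sinθ; differentiating, L cosφ·φ̇ = r ω cosθ.
L cosφ = √(L² − r² sin²θ) = 0.52748 m.
|ω_rod| = r ω |cosθ| / √(L² − r² sin²θ) = 0.1214·16.44·0.20450/0.52748 = 0.7738 rad/s.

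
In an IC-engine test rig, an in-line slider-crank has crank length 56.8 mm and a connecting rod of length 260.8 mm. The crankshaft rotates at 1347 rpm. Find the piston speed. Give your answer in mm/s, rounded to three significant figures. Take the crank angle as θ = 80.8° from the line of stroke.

8190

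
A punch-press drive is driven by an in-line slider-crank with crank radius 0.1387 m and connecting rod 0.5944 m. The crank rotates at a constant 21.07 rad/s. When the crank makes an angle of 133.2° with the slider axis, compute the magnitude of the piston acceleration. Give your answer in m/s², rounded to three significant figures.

42.9

ω = 21.07 rad/s
x(θ) = r cosθ + √(L² − r² sin²θ); with ω constant, a = ω²·d²x/dθ².
d²x/dθ² = −r cosθ − r²(cos2θ)/√u − r⁴ sin²2θ/(4u^{3/2}),  u = L² − r² sin²θ = 0.343089 m².
Substituting r = 0.1387 m, L = 0.5944 m, θ = 133.2°: d²x/dθ² = +0.09655 m.
a = ω²·d²x/dθ² = (21.07)²·(+0.09655) = +42.863 m/s²;  |a| = 42.863 m/s².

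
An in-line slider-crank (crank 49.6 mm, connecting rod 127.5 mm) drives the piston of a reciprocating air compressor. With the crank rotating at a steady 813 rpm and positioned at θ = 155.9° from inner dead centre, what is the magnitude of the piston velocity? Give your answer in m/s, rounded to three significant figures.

1.10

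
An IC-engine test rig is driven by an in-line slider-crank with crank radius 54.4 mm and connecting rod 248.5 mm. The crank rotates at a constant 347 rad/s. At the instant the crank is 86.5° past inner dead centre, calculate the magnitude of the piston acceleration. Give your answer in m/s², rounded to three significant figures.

ω = 347 rad/s
x(θ) = r cosθ + √(L² − r² sin²θ); with ω constant, a = ω²·d²x/dθ².
d²x/dθ² = −r cosθ − r²(cos2θ)/√u − r⁴ sin²2θ/(4u^{3/2}),  u = L² − r² sin²θ = 0.0588039 m².
Substituting r = 0.0544 m, L = 0.2485 m, θ = 86.5°: d²x/dθ² = +0.0087895 m.
a = ω²·d²x/dθ² = (347)²·(+0.0087895) = +1058.3 m/s²;  |a| = 1058.3 m/s².

1060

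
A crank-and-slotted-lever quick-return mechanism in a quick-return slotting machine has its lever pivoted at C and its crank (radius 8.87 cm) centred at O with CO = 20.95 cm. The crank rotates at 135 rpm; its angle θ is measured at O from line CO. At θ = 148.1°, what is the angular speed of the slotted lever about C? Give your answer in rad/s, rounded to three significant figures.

ω = 14.14 rad/s (from 135 rpm).
Crank pin A relative to C: A = (d + r cosθ, r sinθ); lever angle φ = atan2(r sinθ, d + r cosθ).
Differentiating tanφ: φ̇ = rω(d cosθ + r)/(d² + r² + 2dr cosθ).
d² + r² + 2dr cosθ = |CA|² = 0.0202057 m²;  d cosθ + r = -0.08916 m.
|ω_lever| = |0.0887·14.14·-0.08916| / 0.0202057 = 5.5333 rad/s.

5.53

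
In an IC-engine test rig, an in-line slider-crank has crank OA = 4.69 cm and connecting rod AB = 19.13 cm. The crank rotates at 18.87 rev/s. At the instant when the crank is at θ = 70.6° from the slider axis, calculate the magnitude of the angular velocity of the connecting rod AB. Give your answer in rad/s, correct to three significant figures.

9.92

ω = 118.6 rad/s (converted from 18.87 rev/s).
The rod makes angle φ with the slider axis where L sinφ = r sinθ; differentiating, L cosφ·φ̇ = r ω cosθ.
L cosφ = √(L² − r² sin²θ) = 0.18611 m.
|ω_rod| = r ω |cosθ| / √(L² − r² sin²θ) = 0.0469·118.6·0.33216/0.18611 = 9.9241 rad/s.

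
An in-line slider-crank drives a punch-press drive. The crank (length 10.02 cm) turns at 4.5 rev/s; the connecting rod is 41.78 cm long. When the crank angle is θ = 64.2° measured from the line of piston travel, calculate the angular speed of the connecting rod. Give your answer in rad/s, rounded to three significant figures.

3.02

ω = 28.27 rad/s (converted from 4.5 rev/s).
The rod makes angle φ with the slider axis where L sinφ = r sinθ; differentiating, L cosφ·φ̇ = r ω cosθ.
L cosφ = √(L² − r² sin²θ) = 0.40794 m.
|ω_rod| = r ω |cosθ| / √(L² − r² sin²θ) = 0.1002·28.27·0.43523/0.40794 = 3.0226 rad/s.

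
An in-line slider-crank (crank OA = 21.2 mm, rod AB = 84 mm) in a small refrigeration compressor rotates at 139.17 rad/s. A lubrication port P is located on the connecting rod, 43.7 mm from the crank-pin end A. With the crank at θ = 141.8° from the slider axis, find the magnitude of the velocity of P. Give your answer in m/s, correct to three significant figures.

ω = 139.2 rad/s.  Crank-pin speed |V_A| = rω = 2.9504 m/s, perpendicular to OA.
Rod angle: sinφ = −(r/L) sinθ ⇒ φ = -8.979°; ω_rod = −rω cosθ/√(L²−r²sin²θ) = +27.945 rad/s.
V_P = V_A + ω_rod × AP, with AP = 0.0437 m along the rod.
Components: V_Px = −rω sinθ − a·ω_rod·sinφ = -1.634 m/s;  V_Py = rω cosθ + a·ω_rod·cosφ = -1.1124 m/s.
|V_P| = √(V_Px² + V_Py²) = 1.9767 m/s.

1.98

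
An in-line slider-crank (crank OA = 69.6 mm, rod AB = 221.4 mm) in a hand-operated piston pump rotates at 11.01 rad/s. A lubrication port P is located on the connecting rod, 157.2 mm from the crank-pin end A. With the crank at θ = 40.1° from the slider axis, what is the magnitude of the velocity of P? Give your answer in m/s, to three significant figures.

ω = 11.01 rad/s.  Crank-pin speed |V_A| = rω = 0.7663 m/s, perpendicular to OA.
Rod angle: sinφ = −(r/L) sinθ ⇒ φ = -11.683°; ω_rod = −rω cosθ/√(L²−r²sin²θ) = -2.7035 rad/s.
V_P = V_A + ω_rod × AP, with AP = 0.1572 m along the rod.
Components: V_Px = −rω sinθ − a·ω_rod·sinφ = -0.57965 m/s;  V_Py = rω cosθ + a·ω_rod·cosφ = +0.16997 m/s.
|V_P| = √(V_Px² + V_Py²) = 0.60405 m/s.

0.604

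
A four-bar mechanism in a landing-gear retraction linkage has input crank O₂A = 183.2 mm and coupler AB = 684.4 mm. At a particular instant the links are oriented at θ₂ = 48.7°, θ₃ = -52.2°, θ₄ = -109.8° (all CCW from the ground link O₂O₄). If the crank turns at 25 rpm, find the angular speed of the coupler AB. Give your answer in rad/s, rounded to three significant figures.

0.304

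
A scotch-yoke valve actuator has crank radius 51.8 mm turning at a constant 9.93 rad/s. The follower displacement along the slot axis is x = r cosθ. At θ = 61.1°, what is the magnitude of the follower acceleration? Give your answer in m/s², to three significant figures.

ω = 9.93 rad/s
x = r cosθ ⇒ ẍ = −rω² cosθ (ω constant).
|a| = rω²|cosθ| = 0.0518·(9.93)²·|cos 61.1°| = 2.4685 m/s².

2.47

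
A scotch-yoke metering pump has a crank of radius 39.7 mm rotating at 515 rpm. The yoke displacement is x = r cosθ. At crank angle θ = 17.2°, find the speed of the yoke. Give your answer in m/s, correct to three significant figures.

ω = 53.93 rad/s (from 515 rpm).
x = r cosθ ⇒ ẋ = −rω sinθ.
|v| = rω|sinθ| = 0.0397·53.93·|sin 17.2°| = 0.63313 m/s.

0.633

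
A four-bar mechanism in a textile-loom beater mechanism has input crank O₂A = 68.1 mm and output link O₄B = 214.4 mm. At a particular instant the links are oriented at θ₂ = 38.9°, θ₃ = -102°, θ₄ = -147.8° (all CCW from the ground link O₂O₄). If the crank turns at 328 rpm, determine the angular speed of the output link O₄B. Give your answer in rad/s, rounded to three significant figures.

9.60

ω₂ = 34.35 rad/s (from 328 rpm).
Differentiating the loop-closure r₂e^{iθ₂}+r₃e^{iθ₃}=r₁+r₄e^{iθ₄} gives r₂ω₂e^{iθ₂}+r₃ω₃e^{iθ₃}=r₄ω₄e^{iθ₄}.
Eliminating the other unknown: ω₄ = r₂ω₂ sin(θ₂−θ₃) / [r₄ sin(θ₄−θ₃)].
Numerator sine = +0.63068; denominator sine = -0.71691.
Result = 0.0681·34.35·(+0.63068) / (0.2144·(-0.71691)) = -9.5977 rad/s; magnitude 9.5977 rad/s.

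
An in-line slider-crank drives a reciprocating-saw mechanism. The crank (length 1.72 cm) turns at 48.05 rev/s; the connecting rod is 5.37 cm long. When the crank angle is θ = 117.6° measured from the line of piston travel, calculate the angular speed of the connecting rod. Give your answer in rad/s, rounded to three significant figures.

ω = 301.9 rad/s (converted from 48.05 rev/s).
The rod makes angle φ with the slider axis where L sinφ = r sinθ; differentiating, L cosφ·φ̇ = r ω cosθ.
L cosφ = √(L² − r² sin²θ) = 0.051491 m.
|ω_rod| = r ω |cosθ| / √(L² − r² sin²θ) = 0.0172·301.9·0.46330/0.051491 = 46.723 rad/s.

46.7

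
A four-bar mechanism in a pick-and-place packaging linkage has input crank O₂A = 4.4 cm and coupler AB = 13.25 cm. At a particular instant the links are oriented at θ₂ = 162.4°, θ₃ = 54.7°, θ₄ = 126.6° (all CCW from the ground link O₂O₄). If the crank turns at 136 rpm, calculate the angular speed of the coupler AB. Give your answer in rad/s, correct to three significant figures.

ω₂ = 14.24 rad/s (from 136 rpm).
Differentiating the loop-closure r₂e^{iθ₂}+r₃e^{iθ₃}=r₁+r₄e^{iθ₄} gives r₂ω₂e^{iθ₂}+r₃ω₃e^{iθ₃}=r₄ω₄e^{iθ₄}.
Eliminating the other unknown: ω₃ = r₂ω₂ sin(θ₄−θ₂) / [r₃ sin(θ₃−θ₄)].
Numerator sine = -0.58496; denominator sine = -0.95052.
Result = 0.044·14.24·(-0.58496) / (0.1325·(-0.95052)) = +2.9105 rad/s; magnitude 2.9105 rad/s.

2.91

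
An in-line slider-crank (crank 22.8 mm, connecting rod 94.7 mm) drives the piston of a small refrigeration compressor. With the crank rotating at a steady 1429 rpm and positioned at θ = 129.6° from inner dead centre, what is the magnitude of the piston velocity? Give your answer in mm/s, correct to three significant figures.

ω = 2π·1429/60 = 149.6 rad/s
For an in-line slider-crank, x = r cosθ + √(L² − r² sin²θ), so v = −rω sinθ·[1 + r cosθ/√(L² − r² sin²θ)].
With r = 0.0228 m, L = 0.0947 m, θ = 129.6°: √(L² − r² sin²θ) = 0.093056 m.
v = −0.0228·149.6·0.77051·[1 + 0.0228·-0.63742/0.093056] = -2.2183 m/s.
|v| = 2.2183 m/s = 2218.3 mm/s.

2220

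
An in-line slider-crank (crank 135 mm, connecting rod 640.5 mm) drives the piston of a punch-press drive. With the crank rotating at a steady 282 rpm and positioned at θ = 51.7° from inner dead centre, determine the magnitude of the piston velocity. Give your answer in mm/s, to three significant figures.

3540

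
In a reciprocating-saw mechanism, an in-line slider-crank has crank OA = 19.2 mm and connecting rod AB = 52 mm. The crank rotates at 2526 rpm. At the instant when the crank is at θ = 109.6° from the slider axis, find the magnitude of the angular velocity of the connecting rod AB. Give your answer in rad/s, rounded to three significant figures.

ω = 264.5 rad/s (converted from 2526 rpm).
The rod makes angle φ with the slider axis where L sinφ = r sinθ; differentiating, L cosφ·φ̇ = r ω cosθ.
L cosφ = √(L² − r² sin²θ) = 0.048753 m.
|ω_rod| = r ω |cosθ| / √(L² − r² sin²θ) = 0.0192·264.5·0.33545/0.048753 = 34.946 rad/s.

34.9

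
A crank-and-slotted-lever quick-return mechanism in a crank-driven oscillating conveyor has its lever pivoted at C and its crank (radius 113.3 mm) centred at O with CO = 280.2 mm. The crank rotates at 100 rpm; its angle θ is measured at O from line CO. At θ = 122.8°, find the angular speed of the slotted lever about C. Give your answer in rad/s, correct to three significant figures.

0.802

ω = 10.47 rad/s (from 100 rpm).
Crank pin A relative to C: A = (d + r cosθ, r sinθ); lever angle φ = atan2(r sinθ, d + r cosθ).
Differentiating tanφ: φ̇ = rω(d cosθ + r)/(d² + r² + 2dr cosθ).
d² + r² + 2dr cosθ = |CA|² = 0.0569541 m²;  d cosθ + r = -0.038487 m.
|ω_lever| = |0.1133·10.47·-0.038487| / 0.0569541 = 0.80176 rad/s.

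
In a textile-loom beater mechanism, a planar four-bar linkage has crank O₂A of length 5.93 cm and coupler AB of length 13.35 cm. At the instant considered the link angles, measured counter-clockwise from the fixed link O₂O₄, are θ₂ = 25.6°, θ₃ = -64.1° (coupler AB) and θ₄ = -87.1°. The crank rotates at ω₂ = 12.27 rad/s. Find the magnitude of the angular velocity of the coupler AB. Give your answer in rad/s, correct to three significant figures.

ω₂ = 12.27 rad/s
Differentiating the loop-closure r₂e^{iθ₂}+r₃e^{iθ₃}=r₁+r₄e^{iθ₄} gives r₂ω₂e^{iθ₂}+r₃ω₃e^{iθ₃}=r₄ω₄e^{iθ₄}.
Eliminating the other unknown: ω₃ = r₂ω₂ sin(θ₄−θ₂) / [r₃ sin(θ₃−θ₄)].
Numerator sine = -0.92254; denominator sine = +0.39073.
Result = 0.0593·12.27·(-0.92254) / (0.1335·(+0.39073)) = -12.868 rad/s; magnitude 12.868 rad/s.

12.9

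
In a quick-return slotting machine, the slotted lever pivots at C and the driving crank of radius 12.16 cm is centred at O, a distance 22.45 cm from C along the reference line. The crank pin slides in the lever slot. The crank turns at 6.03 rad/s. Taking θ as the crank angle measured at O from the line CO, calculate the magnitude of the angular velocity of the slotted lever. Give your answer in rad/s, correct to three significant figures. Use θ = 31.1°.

2.06

ω = 6.03 rad/s
Crank pin A relative to C: A = (d + r cosθ, r sinθ); lever angle φ = atan2(r sinθ, d + r cosθ).
Differentiating tanφ: φ̇ = rω(d cosθ + r)/(d² + r² + 2dr cosθ).
d² + r² + 2dr cosθ = |CA|² = 0.111938 m²;  d cosθ + r = +0.31383 m.
|ω_lever| = |0.1216·6.03·+0.31383| / 0.111938 = 2.0558 rad/s.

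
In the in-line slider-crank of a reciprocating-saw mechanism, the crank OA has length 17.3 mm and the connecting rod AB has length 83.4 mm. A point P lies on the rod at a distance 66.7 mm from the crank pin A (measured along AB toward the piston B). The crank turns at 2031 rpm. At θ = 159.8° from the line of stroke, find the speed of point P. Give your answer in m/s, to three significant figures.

1.28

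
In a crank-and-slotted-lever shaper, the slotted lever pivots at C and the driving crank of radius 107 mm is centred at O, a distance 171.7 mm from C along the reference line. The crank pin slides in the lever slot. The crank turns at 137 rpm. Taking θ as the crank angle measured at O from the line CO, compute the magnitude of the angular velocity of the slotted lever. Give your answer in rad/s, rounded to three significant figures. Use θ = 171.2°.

ω = 14.35 rad/s (from 137 rpm).
Crank pin A relative to C: A = (d + r cosθ, r sinθ); lever angle φ = atan2(r sinθ, d + r cosθ).
Differentiating tanφ: φ̇ = rω(d cosθ + r)/(d² + r² + 2dr cosθ).
d² + r² + 2dr cosθ = |CA|² = 0.00461862 m²;  d cosθ + r = -0.062679 m.
|ω_lever| = |0.107·14.35·-0.062679| / 0.00461862 = 20.832 rad/s.

20.8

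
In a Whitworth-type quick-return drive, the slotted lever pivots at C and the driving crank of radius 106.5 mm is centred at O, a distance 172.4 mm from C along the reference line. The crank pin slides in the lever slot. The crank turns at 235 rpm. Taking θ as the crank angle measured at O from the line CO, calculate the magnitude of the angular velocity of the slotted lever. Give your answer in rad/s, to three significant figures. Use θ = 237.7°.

1.76

ω = 24.61 rad/s (from 235 rpm).
Crank pin A relative to C: A = (d + r cosθ, r sinθ); lever angle φ = atan2(r sinθ, d + r cosθ).
Differentiating tanφ: φ̇ = rω(d cosθ + r)/(d² + r² + 2dr cosθ).
d² + r² + 2dr cosθ = |CA|² = 0.021442 m²;  d cosθ + r = +0.014378 m.
|ω_lever| = |0.1065·24.61·+0.014378| / 0.021442 = 1.7574 rad/s.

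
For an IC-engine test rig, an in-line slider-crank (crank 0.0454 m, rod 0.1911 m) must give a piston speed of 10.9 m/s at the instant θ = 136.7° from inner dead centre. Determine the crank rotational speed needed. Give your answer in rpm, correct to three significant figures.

For an in-line slider-crank, |v_piston| = rω|sinθ|·[1 + r cosθ/√(L² − r² sin²θ)].
With r = 0.0454 m, L = 0.1911 m, θ = 136.7°: the bracketed kinematic factor |dx/dθ| = 0.02568 m.
ω = v/|dx/dθ| = 10.9/0.02568 = 424.46 rad/s.
N = 60ω/(2π) = 4053.3 rpm.

4050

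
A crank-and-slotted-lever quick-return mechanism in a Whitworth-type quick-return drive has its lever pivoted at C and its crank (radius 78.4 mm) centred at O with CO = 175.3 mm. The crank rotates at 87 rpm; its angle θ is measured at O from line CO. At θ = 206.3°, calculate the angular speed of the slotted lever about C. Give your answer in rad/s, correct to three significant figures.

4.60

ω = 9.111 rad/s (from 87 rpm).
Crank pin A relative to C: A = (d + r cosθ, r sinθ); lever angle φ = atan2(r sinθ, d + r cosθ).
Differentiating tanφ: φ̇ = rω(d cosθ + r)/(d² + r² + 2dr cosθ).
d² + r² + 2dr cosθ = |CA|² = 0.0122349 m²;  d cosθ + r = -0.078754 m.
|ω_lever| = |0.0784·9.111·-0.078754| / 0.0122349 = 4.5977 rad/s.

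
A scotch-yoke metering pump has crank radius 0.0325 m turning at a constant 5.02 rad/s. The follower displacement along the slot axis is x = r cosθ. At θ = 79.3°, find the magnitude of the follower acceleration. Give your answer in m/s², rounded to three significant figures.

ω = 5.02 rad/s
x = r cosθ ⇒ ẍ = −rω² cosθ (ω constant).
|a| = rω²|cosθ| = 0.0325·(5.02)²·|cos 79.3°| = 0.15206 m/s².

0.152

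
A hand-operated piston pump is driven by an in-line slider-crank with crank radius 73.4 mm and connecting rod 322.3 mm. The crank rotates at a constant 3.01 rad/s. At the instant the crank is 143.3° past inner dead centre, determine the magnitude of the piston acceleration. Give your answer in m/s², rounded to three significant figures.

0.488

ω = 3.01 rad/s
x(θ) = r cosθ + √(L² − r² sin²θ); with ω constant, a = ω²·d²x/dθ².
d²x/dθ² = −r cosθ − r²(cos2θ)/√u − r⁴ sin²2θ/(4u^{3/2}),  u = L² − r² sin²θ = 0.101953 m².
Substituting r = 0.0734 m, L = 0.3223 m, θ = 143.3°: d²x/dθ² = +0.053825 m.
a = ω²·d²x/dθ² = (3.01)²·(+0.053825) = +0.48766 m/s²;  |a| = 0.48766 m/s².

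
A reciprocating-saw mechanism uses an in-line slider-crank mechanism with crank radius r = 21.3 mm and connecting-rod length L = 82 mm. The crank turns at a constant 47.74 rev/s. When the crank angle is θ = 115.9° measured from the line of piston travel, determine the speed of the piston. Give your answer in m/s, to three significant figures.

ω = 2π·47.7 = 300 rad/s
For an in-line slider-crank, x = r cosθ + √(L² − r² sin²θ), so v = −rω sinθ·[1 + r cosθ/√(L² − r² sin²θ)].
With r = 0.0213 m, L = 0.082 m, θ = 115.9°: √(L² − r² sin²θ) = 0.07973 m.
v = −0.0213·300·0.89956·[1 + 0.0213·-0.43680/0.07973] = -5.0767 m/s.
|v| = 5.0767 m/s.

5.08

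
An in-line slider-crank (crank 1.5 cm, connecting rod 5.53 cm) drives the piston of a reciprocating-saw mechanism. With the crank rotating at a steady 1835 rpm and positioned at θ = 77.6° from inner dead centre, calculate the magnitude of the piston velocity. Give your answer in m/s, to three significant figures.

2.99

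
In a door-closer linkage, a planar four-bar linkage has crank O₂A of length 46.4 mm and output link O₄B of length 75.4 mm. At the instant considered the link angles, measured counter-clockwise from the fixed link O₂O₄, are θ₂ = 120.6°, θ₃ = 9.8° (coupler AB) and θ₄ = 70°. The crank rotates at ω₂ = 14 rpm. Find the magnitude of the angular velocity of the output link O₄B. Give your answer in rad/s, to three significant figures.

0.972

ω₂ = 1.466 rad/s (from 14 rpm).
Differentiating the loop-closure r₂e^{iθ₂}+r₃e^{iθ₃}=r₁+r₄e^{iθ₄} gives r₂ω₂e^{iθ₂}+r₃ω₃e^{iθ₃}=r₄ω₄e^{iθ₄}.
Eliminating the other unknown: ω₄ = r₂ω₂ sin(θ₂−θ₃) / [r₄ sin(θ₄−θ₃)].
Numerator sine = +0.93483; denominator sine = +0.86777.
Result = 0.0464·1.466·(+0.93483) / (0.0754·(+0.86777)) = +0.97192 rad/s; magnitude 0.97192 rad/s.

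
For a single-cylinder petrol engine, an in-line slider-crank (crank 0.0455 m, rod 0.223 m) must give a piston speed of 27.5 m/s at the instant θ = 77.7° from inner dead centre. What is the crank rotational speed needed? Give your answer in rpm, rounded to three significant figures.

For an in-line slider-crank, |v_piston| = rω|sinθ|·[1 + r cosθ/√(L² − r² sin²θ)].
With r = 0.0455 m, L = 0.223 m, θ = 77.7°: the bracketed kinematic factor |dx/dθ| = 0.046427 m.
ω = v/|dx/dθ| = 27.5/0.046427 = 592.32 rad/s.
N = 60ω/(2π) = 5656.3 rpm.

5660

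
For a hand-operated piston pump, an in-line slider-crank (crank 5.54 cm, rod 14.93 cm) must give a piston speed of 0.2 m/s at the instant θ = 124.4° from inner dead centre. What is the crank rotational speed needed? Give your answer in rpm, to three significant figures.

53.6

For an in-line slider-crank, |v_piston| = rω|sinθ|·[1 + r cosθ/√(L² − r² sin²θ)].
With r = 0.0554 m, L = 0.1493 m, θ = 124.4°: the bracketed kinematic factor |dx/dθ| = 0.035645 m.
ω = v/|dx/dθ| = 0.2/0.035645 = 5.6109 rad/s.
N = 60ω/(2π) = 53.58 rpm.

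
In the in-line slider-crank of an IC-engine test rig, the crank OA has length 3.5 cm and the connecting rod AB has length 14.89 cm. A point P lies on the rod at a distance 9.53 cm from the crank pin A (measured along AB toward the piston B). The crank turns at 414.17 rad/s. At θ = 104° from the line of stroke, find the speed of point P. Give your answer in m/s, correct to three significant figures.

13.6

ω = 414.2 rad/s.  Crank-pin speed |V_A| = rω = 14.496 m/s, perpendicular to OA.
Rod angle: sinφ = −(r/L) sinθ ⇒ φ = -13.184°; ω_rod = −rω cosθ/√(L²−r²sin²θ) = +24.19 rad/s.
V_P = V_A + ω_rod × AP, with AP = 0.0953 m along the rod.
Components: V_Px = −rω sinθ − a·ω_rod·sinφ = -13.54 m/s;  V_Py = rω cosθ + a·ω_rod·cosφ = -1.2624 m/s.
|V_P| = √(V_Px² + V_Py²) = 13.598 m/s.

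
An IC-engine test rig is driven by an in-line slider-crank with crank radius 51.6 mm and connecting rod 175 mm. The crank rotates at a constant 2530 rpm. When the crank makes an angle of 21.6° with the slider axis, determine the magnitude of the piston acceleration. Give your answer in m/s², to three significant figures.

4160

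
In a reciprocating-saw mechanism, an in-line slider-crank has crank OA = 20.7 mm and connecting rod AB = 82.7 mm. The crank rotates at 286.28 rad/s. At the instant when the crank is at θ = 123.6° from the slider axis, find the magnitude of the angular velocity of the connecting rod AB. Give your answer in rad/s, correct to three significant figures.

ω = 286.3 rad/s
The rod makes angle φ with the slider axis where L sinφ = r sinθ; differentiating, L cosφ·φ̇ = r ω cosθ.
L cosφ = √(L² − r² sin²θ) = 0.080883 m.
|ω_rod| = r ω |cosθ| / √(L² − r² sin²θ) = 0.0207·286.3·0.55339/0.080883 = 40.545 rad/s.

40.5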